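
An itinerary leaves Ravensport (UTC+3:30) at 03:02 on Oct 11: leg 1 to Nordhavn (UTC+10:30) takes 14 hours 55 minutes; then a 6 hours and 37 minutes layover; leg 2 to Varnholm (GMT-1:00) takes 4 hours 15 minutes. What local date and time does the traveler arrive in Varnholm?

00:19 on October 12

Convert departure to UTC: 03:02 − 3:30 = 23:32 UTC on Oct 10.
Add 14 hours and 55 minutes leg 1 → 14:27 UTC (Oct 11).
Add 6 hours and 37 minutes layover in Nordhavn → 21:04 UTC.
Add 4 hours and 15 minutes leg 2 → 01:19 UTC (Oct 12).
Varnholm is UTC−1:00, so local arrival = 01:19 − 1:00 = 00:19 on Oct 12.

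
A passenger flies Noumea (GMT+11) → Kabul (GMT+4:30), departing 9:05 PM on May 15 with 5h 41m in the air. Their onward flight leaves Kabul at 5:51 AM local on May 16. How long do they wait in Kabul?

9 hours 35 minutes

Convert departure to UTC: 9:05 PM − 11:00 = 10:05 AM UTC on May 15.
Add 5 hours 41 minutes flight time → 3:46 PM UTC.
Kabul is UTC+4:30, so local arrival = 3:46 PM + 4:30 = 8:16 PM on May 15.
Layover = 5:51 AM − 8:16 PM (+1 day) = 9 hours 35 minutes.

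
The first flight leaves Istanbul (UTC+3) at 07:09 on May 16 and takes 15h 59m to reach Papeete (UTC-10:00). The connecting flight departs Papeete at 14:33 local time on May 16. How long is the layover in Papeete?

4 hours 25 minutes

Convert departure to UTC: 07:09 − 3:00 = 04:09 UTC on May 16.
Add 15 hours 59 minutes flight time → 20:08 UTC.
Papeete is UTC−10:00, so local arrival = 20:08 − 10:00 = 10:08 on May 16.
Layover = 14:33 − 10:08 = 4 hours 25 minutes.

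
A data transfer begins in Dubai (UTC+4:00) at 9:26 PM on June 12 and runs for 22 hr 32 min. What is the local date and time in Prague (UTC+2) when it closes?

5:58 PM on June 13

Prague is 2:00 behind Dubai.
After 22 hours 32 minutes it is 7:58 PM (Jun 13) in Dubai.
Shift by the zone difference: 7:58 PM − 2:00 = 5:58 PM on Jun 13 in Prague.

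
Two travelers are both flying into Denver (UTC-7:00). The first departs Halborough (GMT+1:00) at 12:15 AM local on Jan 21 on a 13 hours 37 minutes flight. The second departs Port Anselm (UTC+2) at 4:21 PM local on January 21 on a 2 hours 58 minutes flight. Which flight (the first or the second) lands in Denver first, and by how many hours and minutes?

the first, by 4 hours 27 minutes

Flight 1 in UTC: 12:15 AM − 1:00 = 11:15 PM on Jan 20.
+13 hours and 37 minutes → arrive 12:52 PM UTC on Jan 21.
Flight 2 in UTC: 4:21 PM − 2:00 = 2:21 PM on Jan 21.
+2 hours 58 minutes → arrive 5:19 PM UTC on Jan 21.
Flight 1 lands earlier by 4 hours 27 minutes.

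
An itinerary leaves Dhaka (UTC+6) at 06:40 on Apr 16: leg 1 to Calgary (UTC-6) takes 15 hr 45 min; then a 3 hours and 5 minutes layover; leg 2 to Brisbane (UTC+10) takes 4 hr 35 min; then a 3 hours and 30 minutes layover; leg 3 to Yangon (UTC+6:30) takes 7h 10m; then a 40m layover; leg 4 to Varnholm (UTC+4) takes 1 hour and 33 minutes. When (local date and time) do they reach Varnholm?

16:58 on April 17

Convert departure to UTC: 06:40 − 6:00 = 00:40 UTC on Apr 16.
Add 15 hours and 45 minutes leg 1 → 16:25 UTC.
Add 3 hours 5 minutes layover in Calgary → 19:30 UTC.
Add 4 hours and 35 minutes leg 2 → 00:05 UTC (Apr 17).
Add 3 hours and 30 minutes layover in Brisbane → 03:35 UTC.
Add 7 hours and 10 minutes leg 3 → 10:45 UTC.
Add 40 minutes layover in Yangon → 11:25 UTC.
Add 1 hour and 33 minutes leg 4 → 12:58 UTC.
Varnholm is UTC+4:00, so local arrival = 12:58 + 4:00 = 16:58 on Apr 17.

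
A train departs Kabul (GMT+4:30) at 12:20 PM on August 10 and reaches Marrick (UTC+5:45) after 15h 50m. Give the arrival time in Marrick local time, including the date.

5:25 AM on August 11

Convert departure to UTC: 12:20 PM − 4:30 = 7:50 AM UTC on Aug 10.
Add 15 hours 50 minutes travel time → 11:40 PM UTC.
Marrick is UTC+5:45, so local arrival = 11:40 PM + 5:45 = 5:25 AM on Aug 11.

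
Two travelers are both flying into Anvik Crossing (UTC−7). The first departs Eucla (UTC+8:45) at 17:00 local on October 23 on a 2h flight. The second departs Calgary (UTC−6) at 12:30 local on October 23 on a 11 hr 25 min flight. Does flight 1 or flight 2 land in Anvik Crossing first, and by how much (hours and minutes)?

Flight 1 in UTC: 17:00 − 8:45 = 08:15 on Oct 23.
+2 hours → arrive 10:15 UTC on Oct 23.
Flight 2 in UTC: 12:30 + 6:00 = 18:30 on Oct 23.
+11 hours and 25 minutes → arrive 05:55 UTC on Oct 24.
Flight 1 lands earlier by 19 hours 40 minutes.

the first, by 19 hours 40 minutes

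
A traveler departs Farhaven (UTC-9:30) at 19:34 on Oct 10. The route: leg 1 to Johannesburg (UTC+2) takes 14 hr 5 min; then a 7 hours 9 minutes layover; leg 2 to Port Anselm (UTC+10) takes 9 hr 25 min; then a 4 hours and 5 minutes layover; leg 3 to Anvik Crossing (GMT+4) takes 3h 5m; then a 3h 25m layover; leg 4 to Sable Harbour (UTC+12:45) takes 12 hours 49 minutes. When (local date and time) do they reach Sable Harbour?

23:52 on Oct 13

Convert departure to UTC: 19:34 + 9:30 = 05:04 UTC on Oct 11.
Add 14 hours 5 minutes leg 1 → 19:09 UTC.
Add 7 hours 9 minutes layover in Johannesburg → 02:18 UTC (Oct 12).
Add 9 hours 25 minutes leg 2 → 11:43 UTC.
Add 4 hours and 5 minutes layover in Port Anselm → 15:48 UTC.
Add 3 hours and 5 minutes leg 3 → 18:53 UTC.
Add 3 hours and 25 minutes layover in Anvik Crossing → 22:18 UTC.
Add 12 hours 49 minutes leg 4 → 11:07 UTC (Oct 13).
Sable Harbour is UTC+12:45, so local arrival = 11:07 + 12:45 = 23:52 on Oct 13.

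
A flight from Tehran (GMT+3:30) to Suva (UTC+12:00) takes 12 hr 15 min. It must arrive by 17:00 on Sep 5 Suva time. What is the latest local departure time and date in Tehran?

20:15 on September 4

Target arrival in UTC: 17:00 − 12:00 = 05:00 on Sep 5.
Subtract 12 hours 15 minutes → departure 16:45 UTC on Sep 4.
Tehran is UTC+3:30: 16:45 + 3:30 = 20:15 on Sep 4.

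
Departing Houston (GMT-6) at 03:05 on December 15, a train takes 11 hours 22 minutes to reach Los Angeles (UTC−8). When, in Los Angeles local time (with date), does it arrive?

Convert departure to UTC: 03:05 + 6:00 = 09:05 UTC on Dec 15.
Add 11 hours 22 minutes travel time → 20:27 UTC.
Los Angeles is UTC−8:00, so local arrival = 20:27 − 8:00 = 12:27 on Dec 15.

12:27 on December 15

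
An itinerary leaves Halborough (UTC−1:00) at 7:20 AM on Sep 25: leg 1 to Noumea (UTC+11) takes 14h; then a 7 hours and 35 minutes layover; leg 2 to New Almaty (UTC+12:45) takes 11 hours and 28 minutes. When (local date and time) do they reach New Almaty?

6:08 AM on September 27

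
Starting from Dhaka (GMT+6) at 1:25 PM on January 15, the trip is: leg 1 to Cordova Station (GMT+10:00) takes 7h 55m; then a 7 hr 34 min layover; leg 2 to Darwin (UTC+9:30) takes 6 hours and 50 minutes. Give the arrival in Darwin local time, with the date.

Convert departure to UTC: 1:25 PM − 6:00 = 7:25 AM UTC on Jan 15.
Add 7 hours and 55 minutes leg 1 → 3:20 PM UTC.
Add 7 hours and 34 minutes layover in Cordova Station → 10:54 PM UTC.
Add 6 hours and 50 minutes leg 2 → 5:44 AM UTC (Jan 16).
Darwin is UTC+9:30, so local arrival = 5:44 AM + 9:30 = 3:14 PM on Jan 16.

3:14 PM on Jan 16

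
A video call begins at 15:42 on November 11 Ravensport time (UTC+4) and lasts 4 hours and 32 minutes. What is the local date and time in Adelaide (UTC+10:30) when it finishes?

02:44 on November 12

Adelaide is 6:30 ahead of Ravensport.
After 4 hours and 32 minutes it is 20:14 in Ravensport.
Shift by the zone difference: 20:14 + 6:30 = 02:44 on Nov 12 in Adelaide.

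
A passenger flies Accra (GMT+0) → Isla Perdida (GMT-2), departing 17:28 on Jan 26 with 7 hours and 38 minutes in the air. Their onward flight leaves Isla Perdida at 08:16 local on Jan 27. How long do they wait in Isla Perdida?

Accra is at UTC+0, so departure is already 17:28 UTC on Jan 26.
Add 7 hours 38 minutes flight time → 01:06 UTC (Jan 27).
Isla Perdida is UTC−2:00, so local arrival = 01:06 − 2:00 = 23:06 on Jan 26.
Layover = 08:16 − 23:06 (+1 day) = 9 hours 10 minutes.

9 hours 10 minutes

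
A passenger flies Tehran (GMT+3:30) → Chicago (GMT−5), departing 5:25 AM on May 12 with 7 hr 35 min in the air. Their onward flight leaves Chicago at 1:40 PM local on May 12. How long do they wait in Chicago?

9 hours 10 minutes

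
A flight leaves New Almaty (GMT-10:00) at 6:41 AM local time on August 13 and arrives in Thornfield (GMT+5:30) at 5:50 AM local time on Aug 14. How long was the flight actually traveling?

7 hours 39 minutes

Thornfield is 15:30 ahead of New Almaty.
Clock-face elapsed time (ignoring zones) is 23 hours 9 minutes.
Actual elapsed = 23 hours 9 minutes − 15:30 = 7 hours 39 minutes.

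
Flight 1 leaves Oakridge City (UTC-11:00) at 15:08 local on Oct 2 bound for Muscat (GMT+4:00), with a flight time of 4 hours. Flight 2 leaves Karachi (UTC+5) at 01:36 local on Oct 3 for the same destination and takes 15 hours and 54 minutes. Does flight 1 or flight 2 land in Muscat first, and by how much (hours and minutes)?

Flight 1 in UTC: 15:08 + 11:00 = 02:08 on Oct 3.
+4 hours → arrive 06:08 UTC on Oct 3.
Flight 2 in UTC: 01:36 − 5:00 = 20:36 on Oct 2.
+15 hours 54 minutes → arrive 12:30 UTC on Oct 3.
Flight 1 lands earlier by 6 hours 22 minutes.

the first, by 6 hours 22 minutes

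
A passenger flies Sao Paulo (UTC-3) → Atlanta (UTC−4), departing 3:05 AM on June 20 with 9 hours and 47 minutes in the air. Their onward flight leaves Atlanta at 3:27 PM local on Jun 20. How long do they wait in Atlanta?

Convert departure to UTC: 3:05 AM + 3:00 = 6:05 AM UTC on Jun 20.
Add 9 hours and 47 minutes flight time → 3:52 PM UTC.
Atlanta is UTC−4:00, so local arrival = 3:52 PM − 4:00 = 11:52 AM on Jun 20.
Layover = 3:27 PM − 11:52 AM = 3 hours 35 minutes.

3 hours 35 minutes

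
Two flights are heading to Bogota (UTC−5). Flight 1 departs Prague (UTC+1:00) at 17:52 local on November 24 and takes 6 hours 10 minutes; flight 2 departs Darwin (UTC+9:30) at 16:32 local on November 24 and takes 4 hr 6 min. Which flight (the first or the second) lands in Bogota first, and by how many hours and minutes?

the second, by 11 hours 54 minutes

Flight 1 in UTC: 17:52 − 1:00 = 16:52 on Nov 24.
+6 hours and 10 minutes → arrive 23:02 UTC on Nov 24.
Flight 2 in UTC: 16:32 − 9:30 = 07:02 on Nov 24.
+4 hours 6 minutes → arrive 11:08 UTC on Nov 24.
Flight 2 lands earlier by 11 hours 54 minutes.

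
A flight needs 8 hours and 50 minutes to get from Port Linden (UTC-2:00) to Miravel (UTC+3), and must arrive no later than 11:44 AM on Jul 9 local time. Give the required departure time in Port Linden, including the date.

9:54 PM on Jul 8

Target arrival in UTC: 11:44 AM − 3:00 = 8:44 AM on Jul 9.
Subtract 8 hours and 50 minutes → departure 11:54 PM UTC on Jul 8.
Port Linden is UTC−2:00: 11:54 PM − 2:00 = 9:54 PM on Jul 8.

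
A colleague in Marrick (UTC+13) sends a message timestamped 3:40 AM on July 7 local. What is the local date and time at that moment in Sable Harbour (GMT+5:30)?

In UTC: 3:40 AM − 13:00 = 2:40 PM on Jul 6.
Sable Harbour is UTC+5:30: 2:40 PM + 5:30 = 8:10 PM on Jul 6.

8:10 PM on Jul 6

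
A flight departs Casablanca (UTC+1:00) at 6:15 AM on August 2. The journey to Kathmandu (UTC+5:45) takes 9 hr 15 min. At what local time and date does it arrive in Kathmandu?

Kathmandu is 4:45 ahead of Casablanca.
After 9 hours 15 minutes it is 3:30 PM in Casablanca.
Shift by the zone difference: 3:30 PM + 4:45 = 8:15 PM on Aug 2 in Kathmandu.

8:15 PM on Aug 2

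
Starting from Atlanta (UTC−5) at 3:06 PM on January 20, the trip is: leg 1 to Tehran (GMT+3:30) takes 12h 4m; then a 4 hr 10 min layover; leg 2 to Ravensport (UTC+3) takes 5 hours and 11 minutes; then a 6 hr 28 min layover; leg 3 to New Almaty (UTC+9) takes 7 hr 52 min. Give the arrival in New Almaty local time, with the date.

Convert departure to UTC: 3:06 PM + 5:00 = 8:06 PM UTC on Jan 20.
Add 12 hours and 4 minutes leg 1 → 8:10 AM UTC (Jan 21).
Add 4 hours 10 minutes layover in Tehran → 12:20 PM UTC.
Add 5 hours and 11 minutes leg 2 → 5:31 PM UTC.
Add 6 hours 28 minutes layover in Ravensport → 11:59 PM UTC.
Add 7 hours 52 minutes leg 3 → 7:51 AM UTC (Jan 22).
New Almaty is UTC+9:00, so local arrival = 7:51 AM + 9:00 = 4:51 PM on Jan 22.

4:51 PM on Jan 22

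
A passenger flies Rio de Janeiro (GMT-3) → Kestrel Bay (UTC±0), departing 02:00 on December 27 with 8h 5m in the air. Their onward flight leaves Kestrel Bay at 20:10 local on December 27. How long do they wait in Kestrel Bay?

7 hours 5 minutes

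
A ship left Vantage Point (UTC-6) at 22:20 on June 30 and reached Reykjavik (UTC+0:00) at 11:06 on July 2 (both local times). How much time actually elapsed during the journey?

30 hours 46 minutes

Departure in UTC: 22:20 + 6:00 = 04:20 on Jul 1.
Arrival is already UTC: 11:06 on Jul 2.
Elapsed = 11:06 − 04:20 (+1 day) = 30 hours 46 minutes.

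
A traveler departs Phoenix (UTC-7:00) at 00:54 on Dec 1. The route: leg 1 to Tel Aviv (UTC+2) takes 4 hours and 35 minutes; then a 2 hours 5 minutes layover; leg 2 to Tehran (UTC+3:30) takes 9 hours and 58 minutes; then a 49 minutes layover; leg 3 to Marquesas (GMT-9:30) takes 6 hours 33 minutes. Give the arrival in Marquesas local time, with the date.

22:24 on December 1

Convert departure to UTC: 00:54 + 7:00 = 07:54 UTC on Dec 1.
Add 4 hours and 35 minutes leg 1 → 12:29 UTC.
Add 2 hours 5 minutes layover in Tel Aviv → 14:34 UTC.
Add 9 hours and 58 minutes leg 2 → 00:32 UTC (Dec 2).
Add 49 minutes layover in Tehran → 01:21 UTC.
Add 6 hours and 33 minutes leg 3 → 07:54 UTC.
Marquesas is UTC−9:30, so local arrival = 07:54 − 9:30 = 22:24 on Dec 1.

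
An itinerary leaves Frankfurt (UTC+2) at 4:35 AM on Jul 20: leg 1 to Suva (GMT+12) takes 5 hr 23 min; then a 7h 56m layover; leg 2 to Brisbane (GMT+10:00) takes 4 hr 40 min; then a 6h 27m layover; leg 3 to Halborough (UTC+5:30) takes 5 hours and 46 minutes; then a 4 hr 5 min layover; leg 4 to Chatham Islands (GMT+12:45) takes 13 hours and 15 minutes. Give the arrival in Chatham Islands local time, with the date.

2:52 PM on July 22

Convert departure to UTC: 4:35 AM − 2:00 = 2:35 AM UTC on Jul 20.
Add 5 hours and 23 minutes leg 1 → 7:58 AM UTC.
Add 7 hours 56 minutes layover in Suva → 3:54 PM UTC.
Add 4 hours 40 minutes leg 2 → 8:34 PM UTC.
Add 6 hours and 27 minutes layover in Brisbane → 3:01 AM UTC (Jul 21).
Add 5 hours and 46 minutes leg 3 → 8:47 AM UTC.
Add 4 hours and 5 minutes layover in Halborough → 12:52 PM UTC.
Add 13 hours and 15 minutes leg 4 → 2:07 AM UTC (Jul 22).
Chatham Islands is UTC+12:45, so local arrival = 2:07 AM + 12:45 = 2:52 PM on Jul 22.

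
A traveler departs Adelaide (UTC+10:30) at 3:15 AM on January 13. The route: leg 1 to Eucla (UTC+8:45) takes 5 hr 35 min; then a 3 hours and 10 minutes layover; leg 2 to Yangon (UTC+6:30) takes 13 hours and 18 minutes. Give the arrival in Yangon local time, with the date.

9:18 PM on January 13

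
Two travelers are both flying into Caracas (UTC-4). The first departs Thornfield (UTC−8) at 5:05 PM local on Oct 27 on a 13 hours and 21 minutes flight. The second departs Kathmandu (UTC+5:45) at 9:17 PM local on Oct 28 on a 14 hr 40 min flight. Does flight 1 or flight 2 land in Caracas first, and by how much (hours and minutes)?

the first, by 15 hours 46 minutes

Flight 1 in UTC: 5:05 PM + 8:00 = 1:05 AM on Oct 28.
+13 hours 21 minutes → arrive 2:26 PM UTC on Oct 28.
Flight 2 in UTC: 9:17 PM − 5:45 = 3:32 PM on Oct 28.
+14 hours 40 minutes → arrive 6:12 AM UTC on Oct 29.
Flight 1 lands earlier by 15 hours 46 minutes.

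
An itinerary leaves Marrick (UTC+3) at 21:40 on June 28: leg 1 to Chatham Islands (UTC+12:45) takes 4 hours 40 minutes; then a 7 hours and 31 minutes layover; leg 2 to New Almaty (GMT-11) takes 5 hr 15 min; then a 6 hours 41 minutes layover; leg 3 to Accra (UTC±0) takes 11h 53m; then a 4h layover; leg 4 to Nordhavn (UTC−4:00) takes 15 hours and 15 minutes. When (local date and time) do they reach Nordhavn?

21:55 on June 30

Convert departure to UTC: 21:40 − 3:00 = 18:40 UTC on Jun 28.
Add 4 hours and 40 minutes leg 1 → 23:20 UTC.
Add 7 hours and 31 minutes layover in Chatham Islands → 06:51 UTC (Jun 29).
Add 5 hours and 15 minutes leg 2 → 12:06 UTC.
Add 6 hours 41 minutes layover in New Almaty → 18:47 UTC.
Add 11 hours and 53 minutes leg 3 → 06:40 UTC (Jun 30).
Add 4 hours layover in Accra → 10:40 UTC.
Add 15 hours and 15 minutes leg 4 → 01:55 UTC (Jul 1).
Nordhavn is UTC−4:00, so local arrival = 01:55 − 4:00 = 21:55 on Jun 30.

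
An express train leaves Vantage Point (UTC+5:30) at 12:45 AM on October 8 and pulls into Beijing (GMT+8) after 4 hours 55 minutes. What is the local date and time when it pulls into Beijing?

Convert departure to UTC: 12:45 AM − 5:30 = 7:15 PM UTC on Oct 7.
Add 4 hours and 55 minutes travel time → 12:10 AM UTC (Oct 8).
Beijing is UTC+8:00, so local arrival = 12:10 AM + 8:00 = 8:10 AM on Oct 8.

8:10 AM on October 8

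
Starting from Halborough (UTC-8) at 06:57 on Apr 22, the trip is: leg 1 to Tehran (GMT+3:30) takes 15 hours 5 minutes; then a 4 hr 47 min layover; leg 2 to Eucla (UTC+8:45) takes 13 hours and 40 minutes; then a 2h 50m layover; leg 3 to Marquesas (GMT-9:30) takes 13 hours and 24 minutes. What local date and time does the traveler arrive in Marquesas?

07:13 on Apr 24

Convert departure to UTC: 06:57 + 8:00 = 14:57 UTC on Apr 22.
Add 15 hours and 5 minutes leg 1 → 06:02 UTC (Apr 23).
Add 4 hours and 47 minutes layover in Tehran → 10:49 UTC.
Add 13 hours 40 minutes leg 2 → 00:29 UTC (Apr 24).
Add 2 hours and 50 minutes layover in Eucla → 03:19 UTC.
Add 13 hours and 24 minutes leg 3 → 16:43 UTC.
Marquesas is UTC−9:30, so local arrival = 16:43 − 9:30 = 07:13 on Apr 24.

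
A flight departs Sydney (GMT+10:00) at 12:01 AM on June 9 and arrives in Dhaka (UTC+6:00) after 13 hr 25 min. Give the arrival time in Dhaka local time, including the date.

Convert departure to UTC: 12:01 AM − 10:00 = 2:01 PM UTC on Jun 8.
Add 13 hours and 25 minutes travel time → 3:26 AM UTC (Jun 9).
Dhaka is UTC+6:00, so local arrival = 3:26 AM + 6:00 = 9:26 AM on Jun 9.

9:26 AM on June 9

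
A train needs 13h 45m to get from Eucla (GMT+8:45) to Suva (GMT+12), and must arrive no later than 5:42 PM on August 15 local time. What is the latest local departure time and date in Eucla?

Target arrival in UTC: 5:42 PM − 12:00 = 5:42 AM on Aug 15.
Subtract 13 hours and 45 minutes → departure 3:57 PM UTC on Aug 14.
Eucla is UTC+8:45: 3:57 PM + 8:45 = 12:42 AM on Aug 15.

12:42 AM on August 15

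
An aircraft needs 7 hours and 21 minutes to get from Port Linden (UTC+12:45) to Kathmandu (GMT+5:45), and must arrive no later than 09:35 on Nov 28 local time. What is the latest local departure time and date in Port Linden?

Target arrival in UTC: 09:35 − 5:45 = 03:50 on Nov 28.
Subtract 7 hours and 21 minutes → departure 20:29 UTC on Nov 27.
Port Linden is UTC+12:45: 20:29 + 12:45 = 09:14 on Nov 28.

09:14 on November 28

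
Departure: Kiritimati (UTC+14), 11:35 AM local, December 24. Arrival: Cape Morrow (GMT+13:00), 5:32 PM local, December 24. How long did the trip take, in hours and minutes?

Departure in UTC: 11:35 AM − 14:00 = 9:35 PM on Dec 23.
Arrival in UTC: 5:32 PM − 13:00 = 4:32 AM on Dec 24.
Elapsed = 4:32 AM − 9:35 PM (+1 day) = 6 hours 57 minutes.

6 hours 57 minutes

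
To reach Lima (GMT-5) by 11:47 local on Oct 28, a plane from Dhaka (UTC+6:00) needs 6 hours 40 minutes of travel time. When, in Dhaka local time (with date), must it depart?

Target arrival in UTC: 11:47 + 5:00 = 16:47 on Oct 28.
Subtract 6 hours 40 minutes → departure 10:07 UTC on Oct 28.
Dhaka is UTC+6:00: 10:07 + 6:00 = 16:07 on Oct 28.

16:07 on October 28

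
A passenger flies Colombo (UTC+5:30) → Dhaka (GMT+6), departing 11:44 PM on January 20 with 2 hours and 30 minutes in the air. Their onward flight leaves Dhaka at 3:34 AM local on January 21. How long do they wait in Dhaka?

Convert departure to UTC: 11:44 PM − 5:30 = 6:14 PM UTC on Jan 20.
Add 2 hours and 30 minutes flight time → 8:44 PM UTC.
Dhaka is UTC+6:00, so local arrival = 8:44 PM + 6:00 = 2:44 AM on Jan 21.
Layover = 3:34 AM − 2:44 AM = 50 minutes.

50 minutes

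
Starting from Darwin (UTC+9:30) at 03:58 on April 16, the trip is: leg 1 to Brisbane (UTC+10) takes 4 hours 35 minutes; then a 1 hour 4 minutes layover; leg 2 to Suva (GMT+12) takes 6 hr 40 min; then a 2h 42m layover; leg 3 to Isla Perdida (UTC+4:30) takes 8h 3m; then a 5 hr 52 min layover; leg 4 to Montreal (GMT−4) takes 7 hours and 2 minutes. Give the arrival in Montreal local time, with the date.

Convert departure to UTC: 03:58 − 9:30 = 18:28 UTC on Apr 15.
Add 4 hours 35 minutes leg 1 → 23:03 UTC.
Add 1 hour 4 minutes layover in Brisbane → 00:07 UTC (Apr 16).
Add 6 hours and 40 minutes leg 2 → 06:47 UTC.
Add 2 hours 42 minutes layover in Suva → 09:29 UTC.
Add 8 hours and 3 minutes leg 3 → 17:32 UTC.
Add 5 hours 52 minutes layover in Isla Perdida → 23:24 UTC.
Add 7 hours and 2 minutes leg 4 → 06:26 UTC (Apr 17).
Montreal is UTC−4:00, so local arrival = 06:26 − 4:00 = 02:26 on Apr 17.

02:26 on Apr 17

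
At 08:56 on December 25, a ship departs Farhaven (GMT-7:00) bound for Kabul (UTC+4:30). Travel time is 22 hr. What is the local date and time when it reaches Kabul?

18:26 on Dec 26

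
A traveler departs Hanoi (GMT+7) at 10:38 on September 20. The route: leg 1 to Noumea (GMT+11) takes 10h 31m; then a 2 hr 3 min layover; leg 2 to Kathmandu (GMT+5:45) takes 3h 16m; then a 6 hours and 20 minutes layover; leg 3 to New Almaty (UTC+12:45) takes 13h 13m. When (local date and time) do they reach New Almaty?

03:46 on September 22

Convert departure to UTC: 10:38 − 7:00 = 03:38 UTC on Sep 20.
Add 10 hours and 31 minutes leg 1 → 14:09 UTC.
Add 2 hours 3 minutes layover in Noumea → 16:12 UTC.
Add 3 hours and 16 minutes leg 2 → 19:28 UTC.
Add 6 hours and 20 minutes layover in Kathmandu → 01:48 UTC (Sep 21).
Add 13 hours 13 minutes leg 3 → 15:01 UTC.
New Almaty is UTC+12:45, so local arrival = 15:01 + 12:45 = 03:46 on Sep 22.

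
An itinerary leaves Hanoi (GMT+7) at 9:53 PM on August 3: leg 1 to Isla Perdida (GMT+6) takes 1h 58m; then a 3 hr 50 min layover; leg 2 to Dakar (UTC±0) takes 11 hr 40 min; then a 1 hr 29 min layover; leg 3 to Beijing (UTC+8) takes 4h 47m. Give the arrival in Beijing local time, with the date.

Convert departure to UTC: 9:53 PM − 7:00 = 2:53 PM UTC on Aug 3.
Add 1 hour and 58 minutes leg 1 → 4:51 PM UTC.
Add 3 hours and 50 minutes layover in Isla Perdida → 8:41 PM UTC.
Add 11 hours and 40 minutes leg 2 → 8:21 AM UTC (Aug 4).
Add 1 hour 29 minutes layover in Dakar → 9:50 AM UTC.
Add 4 hours and 47 minutes leg 3 → 2:37 PM UTC.
Beijing is UTC+8:00, so local arrival = 2:37 PM + 8:00 = 10:37 PM on Aug 4.

10:37 PM on Aug 4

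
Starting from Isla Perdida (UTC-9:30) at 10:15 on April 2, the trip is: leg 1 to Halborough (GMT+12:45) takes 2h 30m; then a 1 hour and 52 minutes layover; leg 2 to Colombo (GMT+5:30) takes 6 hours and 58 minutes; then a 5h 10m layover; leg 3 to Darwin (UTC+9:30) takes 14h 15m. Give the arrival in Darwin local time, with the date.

12:00 on Apr 4

Convert departure to UTC: 10:15 + 9:30 = 19:45 UTC on Apr 2.
Add 2 hours 30 minutes leg 1 → 22:15 UTC.
Add 1 hour 52 minutes layover in Halborough → 00:07 UTC (Apr 3).
Add 6 hours and 58 minutes leg 2 → 07:05 UTC.
Add 5 hours 10 minutes layover in Colombo → 12:15 UTC.
Add 14 hours and 15 minutes leg 3 → 02:30 UTC (Apr 4).
Darwin is UTC+9:30, so local arrival = 02:30 + 9:30 = 12:00 on Apr 4.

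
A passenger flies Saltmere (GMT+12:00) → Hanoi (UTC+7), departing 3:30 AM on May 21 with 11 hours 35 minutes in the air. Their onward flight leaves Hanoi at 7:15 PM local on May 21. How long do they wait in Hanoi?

Convert departure to UTC: 3:30 AM − 12:00 = 3:30 PM UTC on May 20.
Add 11 hours 35 minutes flight time → 3:05 AM UTC (May 21).
Hanoi is UTC+7:00, so local arrival = 3:05 AM + 7:00 = 10:05 AM on May 21.
Layover = 7:15 PM − 10:05 AM = 9 hours 10 minutes.

9 hours 10 minutes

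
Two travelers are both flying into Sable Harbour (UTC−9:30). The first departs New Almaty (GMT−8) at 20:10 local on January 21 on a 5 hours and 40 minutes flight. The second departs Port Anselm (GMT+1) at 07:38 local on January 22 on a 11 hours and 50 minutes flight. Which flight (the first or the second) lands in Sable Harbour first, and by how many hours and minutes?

the first, by 8 hours 38 minutes

Flight 1 in UTC: 20:10 + 8:00 = 04:10 on Jan 22.
+5 hours and 40 minutes → arrive 09:50 UTC on Jan 22.
Flight 2 in UTC: 07:38 − 1:00 = 06:38 on Jan 22.
+11 hours and 50 minutes → arrive 18:28 UTC on Jan 22.
Flight 1 lands earlier by 8 hours 38 minutes.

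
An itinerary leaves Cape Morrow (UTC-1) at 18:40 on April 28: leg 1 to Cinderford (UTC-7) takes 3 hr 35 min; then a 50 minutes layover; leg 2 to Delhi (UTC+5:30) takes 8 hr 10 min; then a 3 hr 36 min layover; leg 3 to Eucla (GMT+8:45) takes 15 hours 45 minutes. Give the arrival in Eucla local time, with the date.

12:21 on Apr 30

Convert departure to UTC: 18:40 + 1:00 = 19:40 UTC on Apr 28.
Add 3 hours 35 minutes leg 1 → 23:15 UTC.
Add 50 minutes layover in Cinderford → 00:05 UTC (Apr 29).
Add 8 hours and 10 minutes leg 2 → 08:15 UTC.
Add 3 hours and 36 minutes layover in Delhi → 11:51 UTC.
Add 15 hours 45 minutes leg 3 → 03:36 UTC (Apr 30).
Eucla is UTC+8:45, so local arrival = 03:36 + 8:45 = 12:21 on Apr 30.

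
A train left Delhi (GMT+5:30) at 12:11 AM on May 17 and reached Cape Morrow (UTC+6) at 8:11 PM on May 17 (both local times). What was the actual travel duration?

19 hours 30 minutes

Cape Morrow is 0:30 ahead of Delhi.
Clock-face elapsed time (ignoring zones) is 20 hours.
Actual elapsed = 20 hours − 0:30 = 19 hours 30 minutes.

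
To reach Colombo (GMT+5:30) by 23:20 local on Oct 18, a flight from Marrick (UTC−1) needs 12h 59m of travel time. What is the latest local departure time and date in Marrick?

03:51 on October 18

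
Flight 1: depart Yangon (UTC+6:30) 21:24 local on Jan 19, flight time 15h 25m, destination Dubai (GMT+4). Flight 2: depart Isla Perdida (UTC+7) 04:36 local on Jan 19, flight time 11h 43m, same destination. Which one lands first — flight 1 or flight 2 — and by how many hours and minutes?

the second, by 21 hours

Flight 1 in UTC: 21:24 − 6:30 = 14:54 on Jan 19.
+15 hours 25 minutes → arrive 06:19 UTC on Jan 20.
Flight 2 in UTC: 04:36 − 7:00 = 21:36 on Jan 18.
+11 hours 43 minutes → arrive 09:19 UTC on Jan 19.
Flight 2 lands earlier by 21 hours.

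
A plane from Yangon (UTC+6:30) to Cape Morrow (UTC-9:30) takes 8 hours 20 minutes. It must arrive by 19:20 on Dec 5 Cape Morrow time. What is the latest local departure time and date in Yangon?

Target arrival in UTC: 19:20 + 9:30 = 04:50 on Dec 6.
Subtract 8 hours and 20 minutes → departure 20:30 UTC on Dec 5.
Yangon is UTC+6:30: 20:30 + 6:30 = 03:00 on Dec 6.

03:00 on Dec 6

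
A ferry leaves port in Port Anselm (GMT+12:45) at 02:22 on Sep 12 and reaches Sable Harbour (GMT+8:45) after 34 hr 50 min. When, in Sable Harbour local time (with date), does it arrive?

09:12 on Sep 13

Convert departure to UTC: 02:22 − 12:45 = 13:37 UTC on Sep 11.
Add 34 hours and 50 minutes travel time → 00:27 UTC (Sep 13).
Sable Harbour is UTC+8:45, so local arrival = 00:27 + 8:45 = 09:12 on Sep 13.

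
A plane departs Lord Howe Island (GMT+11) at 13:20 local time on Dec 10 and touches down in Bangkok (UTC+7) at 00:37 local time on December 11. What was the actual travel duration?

15 hours 17 minutes

Departure in UTC: 13:20 − 11:00 = 02:20 on Dec 10.
Arrival in UTC: 00:37 − 7:00 = 17:37 on Dec 10.
Elapsed = 17:37 − 02:20 = 15 hours 17 minutes.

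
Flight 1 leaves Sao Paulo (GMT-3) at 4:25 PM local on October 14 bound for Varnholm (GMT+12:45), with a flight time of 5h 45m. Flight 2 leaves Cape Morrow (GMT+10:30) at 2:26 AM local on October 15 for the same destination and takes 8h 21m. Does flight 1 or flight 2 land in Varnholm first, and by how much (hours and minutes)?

the second, by 53 minutes

Flight 1 in UTC: 4:25 PM + 3:00 = 7:25 PM on Oct 14.
+5 hours 45 minutes → arrive 1:10 AM UTC on Oct 15.
Flight 2 in UTC: 2:26 AM − 10:30 = 3:56 PM on Oct 14.
+8 hours 21 minutes → arrive 12:17 AM UTC on Oct 15.
Flight 2 lands earlier by 53 minutes.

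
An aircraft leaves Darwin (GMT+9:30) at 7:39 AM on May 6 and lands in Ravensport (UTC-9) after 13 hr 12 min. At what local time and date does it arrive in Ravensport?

2:21 AM on May 6

Convert departure to UTC: 7:39 AM − 9:30 = 10:09 PM UTC on May 5.
Add 13 hours 12 minutes travel time → 11:21 AM UTC (May 6).
Ravensport is UTC−9:00, so local arrival = 11:21 AM − 9:00 = 2:21 AM on May 6.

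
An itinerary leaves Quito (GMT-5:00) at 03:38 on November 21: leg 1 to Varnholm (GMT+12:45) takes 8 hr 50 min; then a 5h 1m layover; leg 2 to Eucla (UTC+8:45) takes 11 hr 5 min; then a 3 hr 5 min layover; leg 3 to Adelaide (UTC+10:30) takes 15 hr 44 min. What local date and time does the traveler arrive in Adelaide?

Convert departure to UTC: 03:38 + 5:00 = 08:38 UTC on Nov 21.
Add 8 hours and 50 minutes leg 1 → 17:28 UTC.
Add 5 hours 1 minute layover in Varnholm → 22:29 UTC.
Add 11 hours 5 minutes leg 2 → 09:34 UTC (Nov 22).
Add 3 hours and 5 minutes layover in Eucla → 12:39 UTC.
Add 15 hours and 44 minutes leg 3 → 04:23 UTC (Nov 23).
Adelaide is UTC+10:30, so local arrival = 04:23 + 10:30 = 14:53 on Nov 23.

14:53 on November 23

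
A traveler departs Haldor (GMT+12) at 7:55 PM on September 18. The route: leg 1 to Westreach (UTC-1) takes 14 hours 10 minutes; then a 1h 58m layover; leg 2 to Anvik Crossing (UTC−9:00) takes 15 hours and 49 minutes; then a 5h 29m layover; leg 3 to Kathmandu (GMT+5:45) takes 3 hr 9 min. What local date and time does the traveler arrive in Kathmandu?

6:15 AM on Sep 20

Convert departure to UTC: 7:55 PM − 12:00 = 7:55 AM UTC on Sep 18.
Add 14 hours and 10 minutes leg 1 → 10:05 PM UTC.
Add 1 hour 58 minutes layover in Westreach → 12:03 AM UTC (Sep 19).
Add 15 hours 49 minutes leg 2 → 3:52 PM UTC.
Add 5 hours 29 minutes layover in Anvik Crossing → 9:21 PM UTC.
Add 3 hours 9 minutes leg 3 → 12:30 AM UTC (Sep 20).
Kathmandu is UTC+5:45, so local arrival = 12:30 AM + 5:45 = 6:15 AM on Sep 20.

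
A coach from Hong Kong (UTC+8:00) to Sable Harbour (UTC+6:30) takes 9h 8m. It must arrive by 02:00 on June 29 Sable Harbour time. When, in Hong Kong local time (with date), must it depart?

Target arrival in UTC: 02:00 − 6:30 = 19:30 on Jun 28.
Subtract 9 hours and 8 minutes → departure 10:22 UTC on Jun 28.
Hong Kong is UTC+8:00: 10:22 + 8:00 = 18:22 on Jun 28.

18:22 on Jun 28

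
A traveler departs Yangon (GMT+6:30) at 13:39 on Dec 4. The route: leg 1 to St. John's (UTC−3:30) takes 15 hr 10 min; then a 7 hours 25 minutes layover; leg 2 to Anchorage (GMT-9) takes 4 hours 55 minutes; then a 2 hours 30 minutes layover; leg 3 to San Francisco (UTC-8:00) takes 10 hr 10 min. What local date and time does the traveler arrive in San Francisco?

Convert departure to UTC: 13:39 − 6:30 = 07:09 UTC on Dec 4.
Add 15 hours 10 minutes leg 1 → 22:19 UTC.
Add 7 hours and 25 minutes layover in St. John's → 05:44 UTC (Dec 5).
Add 4 hours 55 minutes leg 2 → 10:39 UTC.
Add 2 hours and 30 minutes layover in Anchorage → 13:09 UTC.
Add 10 hours and 10 minutes leg 3 → 23:19 UTC.
San Francisco is UTC−8:00, so local arrival = 23:19 − 8:00 = 15:19 on Dec 5.

15:19 on December 5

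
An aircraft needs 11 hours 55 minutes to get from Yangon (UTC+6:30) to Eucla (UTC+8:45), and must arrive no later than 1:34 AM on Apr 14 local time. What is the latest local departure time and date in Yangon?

11:24 AM on April 13

Target arrival in UTC: 1:34 AM − 8:45 = 4:49 PM on Apr 13.
Subtract 11 hours 55 minutes → departure 4:54 AM UTC on Apr 13.
Yangon is UTC+6:30: 4:54 AM + 6:30 = 11:24 AM on Apr 13.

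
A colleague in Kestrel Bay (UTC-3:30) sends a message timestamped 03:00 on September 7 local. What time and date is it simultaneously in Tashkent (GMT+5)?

11:30 on September 7

In UTC: 03:00 + 3:30 = 06:30 on Sep 7.
Tashkent is UTC+5:00: 06:30 + 5:00 = 11:30 on Sep 7.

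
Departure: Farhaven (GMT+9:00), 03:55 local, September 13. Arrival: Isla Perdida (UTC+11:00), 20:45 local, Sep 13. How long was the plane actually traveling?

Isla Perdida is 2:00 ahead of Farhaven.
Clock-face elapsed time (ignoring zones) is 16 hours 50 minutes.
Actual elapsed = 16 hours 50 minutes − 2:00 = 14 hours 50 minutes.

14 hours 50 minutes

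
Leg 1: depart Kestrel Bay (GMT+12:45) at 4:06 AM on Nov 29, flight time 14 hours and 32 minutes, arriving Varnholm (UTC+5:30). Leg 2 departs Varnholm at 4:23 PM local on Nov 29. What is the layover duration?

Convert departure to UTC: 4:06 AM − 12:45 = 3:21 PM UTC on Nov 28.
Add 14 hours 32 minutes flight time → 5:53 AM UTC (Nov 29).
Varnholm is UTC+5:30, so local arrival = 5:53 AM + 5:30 = 11:23 AM on Nov 29.
Layover = 4:23 PM − 11:23 AM = 5 hours.

5 hours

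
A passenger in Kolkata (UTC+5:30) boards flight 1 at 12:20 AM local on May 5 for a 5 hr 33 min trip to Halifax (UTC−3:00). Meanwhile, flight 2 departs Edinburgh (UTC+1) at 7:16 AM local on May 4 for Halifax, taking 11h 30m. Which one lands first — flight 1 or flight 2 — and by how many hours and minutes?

Flight 1 in UTC: 12:20 AM − 5:30 = 6:50 PM on May 4.
+5 hours 33 minutes → arrive 12:23 AM UTC on May 5.
Flight 2 in UTC: 7:16 AM − 1:00 = 6:16 AM on May 4.
+11 hours 30 minutes → arrive 5:46 PM UTC on May 4.
Flight 2 lands earlier by 6 hours 37 minutes.

the second, by 6 hours 37 minutes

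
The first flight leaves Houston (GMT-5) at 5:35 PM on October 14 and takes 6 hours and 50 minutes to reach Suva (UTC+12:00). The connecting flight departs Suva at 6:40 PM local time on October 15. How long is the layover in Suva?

Convert departure to UTC: 5:35 PM + 5:00 = 10:35 PM UTC on Oct 14.
Add 6 hours 50 minutes flight time → 5:25 AM UTC (Oct 15).
Suva is UTC+12:00, so local arrival = 5:25 AM + 12:00 = 5:25 PM on Oct 15.
Layover = 6:40 PM − 5:25 PM = 1 hour 15 minutes.

1 hour 15 minutes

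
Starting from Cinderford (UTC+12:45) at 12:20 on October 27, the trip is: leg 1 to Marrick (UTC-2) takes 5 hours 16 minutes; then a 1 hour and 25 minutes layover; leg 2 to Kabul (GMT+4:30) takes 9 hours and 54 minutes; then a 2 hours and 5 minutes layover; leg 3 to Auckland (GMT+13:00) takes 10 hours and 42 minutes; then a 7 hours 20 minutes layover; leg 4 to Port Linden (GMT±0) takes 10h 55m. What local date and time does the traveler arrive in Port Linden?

Convert departure to UTC: 12:20 − 12:45 = 23:35 UTC on Oct 26.
Add 5 hours and 16 minutes leg 1 → 04:51 UTC (Oct 27).
Add 1 hour and 25 minutes layover in Marrick → 06:16 UTC.
Add 9 hours 54 minutes leg 2 → 16:10 UTC.
Add 2 hours and 5 minutes layover in Kabul → 18:15 UTC.
Add 10 hours 42 minutes leg 3 → 04:57 UTC (Oct 28).
Add 7 hours and 20 minutes layover in Auckland → 12:17 UTC.
Add 10 hours 55 minutes leg 4 → 23:12 UTC.
Port Linden is UTC+0, so local arrival is the same: 23:12 on Oct 28.

23:12 on October 28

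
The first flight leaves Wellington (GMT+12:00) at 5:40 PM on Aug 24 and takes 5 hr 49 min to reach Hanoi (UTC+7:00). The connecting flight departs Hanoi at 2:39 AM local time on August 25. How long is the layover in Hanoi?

8 hours 10 minutes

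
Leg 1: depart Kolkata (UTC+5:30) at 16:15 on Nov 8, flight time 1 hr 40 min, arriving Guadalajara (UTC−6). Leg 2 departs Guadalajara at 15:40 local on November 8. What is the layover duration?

9 hours 15 minutes

Convert departure to UTC: 16:15 − 5:30 = 10:45 UTC on Nov 8.
Add 1 hour 40 minutes flight time → 12:25 UTC.
Guadalajara is UTC−6:00, so local arrival = 12:25 − 6:00 = 06:25 on Nov 8.
Layover = 15:40 − 06:25 = 9 hours 15 minutes.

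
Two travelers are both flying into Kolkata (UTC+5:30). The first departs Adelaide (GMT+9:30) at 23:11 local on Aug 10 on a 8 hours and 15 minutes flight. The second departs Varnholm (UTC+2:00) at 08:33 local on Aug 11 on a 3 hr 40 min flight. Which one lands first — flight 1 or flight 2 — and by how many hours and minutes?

Flight 1 in UTC: 23:11 − 9:30 = 13:41 on Aug 10.
+8 hours 15 minutes → arrive 21:56 UTC on Aug 10.
Flight 2 in UTC: 08:33 − 2:00 = 06:33 on Aug 11.
+3 hours and 40 minutes → arrive 10:13 UTC on Aug 11.
Flight 1 lands earlier by 12 hours 17 minutes.

the first, by 12 hours 17 minutes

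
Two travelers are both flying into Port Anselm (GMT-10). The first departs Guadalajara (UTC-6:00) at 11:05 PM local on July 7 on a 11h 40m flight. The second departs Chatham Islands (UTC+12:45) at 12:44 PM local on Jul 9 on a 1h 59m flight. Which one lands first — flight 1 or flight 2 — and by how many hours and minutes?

Flight 1 in UTC: 11:05 PM + 6:00 = 5:05 AM on Jul 8.
+11 hours 40 minutes → arrive 4:45 PM UTC on Jul 8.
Flight 2 in UTC: 12:44 PM − 12:45 = 11:59 PM on Jul 8.
+1 hour and 59 minutes → arrive 1:58 AM UTC on Jul 9.
Flight 1 lands earlier by 9 hours 13 minutes.

the first, by 9 hours 13 minutes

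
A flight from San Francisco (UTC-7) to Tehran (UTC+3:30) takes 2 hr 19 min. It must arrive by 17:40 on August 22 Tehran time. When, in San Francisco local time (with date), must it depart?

04:51 on August 22

Target arrival in UTC: 17:40 − 3:30 = 14:10 on Aug 22.
Subtract 2 hours and 19 minutes → departure 11:51 UTC on Aug 22.
San Francisco is UTC−7:00: 11:51 − 7:00 = 04:51 on Aug 22.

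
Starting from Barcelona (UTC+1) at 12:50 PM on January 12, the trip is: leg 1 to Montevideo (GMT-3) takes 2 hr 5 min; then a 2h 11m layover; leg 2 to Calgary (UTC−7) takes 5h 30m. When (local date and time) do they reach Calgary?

2:36 PM on Jan 12

Convert departure to UTC: 12:50 PM − 1:00 = 11:50 AM UTC on Jan 12.
Add 2 hours 5 minutes leg 1 → 1:55 PM UTC.
Add 2 hours 11 minutes layover in Montevideo → 4:06 PM UTC.
Add 5 hours and 30 minutes leg 2 → 9:36 PM UTC.
Calgary is UTC−7:00, so local arrival = 9:36 PM − 7:00 = 2:36 PM on Jan 12.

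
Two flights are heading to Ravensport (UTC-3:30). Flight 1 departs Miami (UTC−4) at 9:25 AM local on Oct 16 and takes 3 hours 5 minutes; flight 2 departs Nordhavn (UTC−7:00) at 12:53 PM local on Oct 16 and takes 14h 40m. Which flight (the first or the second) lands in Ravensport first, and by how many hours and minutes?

the first, by 18 hours 3 minutes

Flight 1 in UTC: 9:25 AM + 4:00 = 1:25 PM on Oct 16.
+3 hours and 5 minutes → arrive 4:30 PM UTC on Oct 16.
Flight 2 in UTC: 12:53 PM + 7:00 = 7:53 PM on Oct 16.
+14 hours 40 minutes → arrive 10:33 AM UTC on Oct 17.
Flight 1 lands earlier by 18 hours 3 minutes.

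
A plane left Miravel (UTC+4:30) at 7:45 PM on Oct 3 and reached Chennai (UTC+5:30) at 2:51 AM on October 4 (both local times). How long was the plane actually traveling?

6 hours 6 minutes

Departure in UTC: 7:45 PM − 4:30 = 3:15 PM on Oct 3.
Arrival in UTC: 2:51 AM − 5:30 = 9:21 PM on Oct 3.
Elapsed = 9:21 PM − 3:15 PM = 6 hours 6 minutes.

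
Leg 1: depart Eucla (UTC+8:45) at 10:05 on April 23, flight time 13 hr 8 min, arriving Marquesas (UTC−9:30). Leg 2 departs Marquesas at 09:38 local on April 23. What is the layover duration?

Convert departure to UTC: 10:05 − 8:45 = 01:20 UTC on Apr 23.
Add 13 hours 8 minutes flight time → 14:28 UTC.
Marquesas is UTC−9:30, so local arrival = 14:28 − 9:30 = 04:58 on Apr 23.
Layover = 09:38 − 04:58 = 4 hours 40 minutes.

4 hours 40 minutes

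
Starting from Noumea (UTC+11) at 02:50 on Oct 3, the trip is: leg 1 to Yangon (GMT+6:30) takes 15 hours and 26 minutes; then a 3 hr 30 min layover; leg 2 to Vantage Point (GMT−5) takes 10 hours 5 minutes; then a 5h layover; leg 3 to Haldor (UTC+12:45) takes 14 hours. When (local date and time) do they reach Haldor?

Convert departure to UTC: 02:50 − 11:00 = 15:50 UTC on Oct 2.
Add 15 hours and 26 minutes leg 1 → 07:16 UTC (Oct 3).
Add 3 hours and 30 minutes layover in Yangon → 10:46 UTC.
Add 10 hours 5 minutes leg 2 → 20:51 UTC.
Add 5 hours layover in Vantage Point → 01:51 UTC (Oct 4).
Add 14 hours leg 3 → 15:51 UTC.
Haldor is UTC+12:45, so local arrival = 15:51 + 12:45 = 04:36 on Oct 5.

04:36 on Oct 5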